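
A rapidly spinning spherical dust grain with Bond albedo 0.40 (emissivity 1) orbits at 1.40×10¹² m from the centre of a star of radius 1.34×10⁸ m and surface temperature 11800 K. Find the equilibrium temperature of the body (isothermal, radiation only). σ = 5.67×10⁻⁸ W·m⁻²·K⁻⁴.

The star's surface emits σT_*⁴; at distance d the flux is S = σT_*⁴(R_*/d)².
S = 5.67×10⁻⁸·(11800)⁴·(1.34×10⁸/1.40×10¹²)² = 10.07 W/m².
For an isothermal sphere T⁴ = (1−a)S/(4σ) = 2.664×10⁷ K⁴.

T ≈ 71.8 K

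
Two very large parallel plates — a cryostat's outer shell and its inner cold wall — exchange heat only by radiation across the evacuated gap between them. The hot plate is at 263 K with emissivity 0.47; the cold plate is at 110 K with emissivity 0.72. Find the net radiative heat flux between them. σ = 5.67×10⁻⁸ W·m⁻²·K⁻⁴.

For two infinite grey parallel plates, q = σ(T₁⁴ − T₂⁴)/(1/ε₁ + 1/ε₂ − 1).
T₁⁴ − T₂⁴ = 4.784×10⁹ − 1.464×10⁸ = 4.638×10⁹ K⁴.
1/ε₁ + 1/ε₂ − 1 = 2.128 + 1.389 − 1 = 2.517.
q = 5.67×10⁻⁸ × 4.638×10⁹ / 2.517.

q ≈ 104 W/m²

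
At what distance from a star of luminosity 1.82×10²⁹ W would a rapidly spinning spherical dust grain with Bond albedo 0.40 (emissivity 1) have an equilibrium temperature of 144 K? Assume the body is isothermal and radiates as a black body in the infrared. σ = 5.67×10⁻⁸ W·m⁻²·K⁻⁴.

For an isothermal black-emitting sphere, (1−a)S·πr² = σ·4πr²·T⁴ ⇒ S = 4σT⁴/(1−a).
S = 4·5.67×10⁻⁸·(144)⁴/0.600 = 162.5 W/m².
Flux falls as S = L/(4πd²), so d = √(L/(4πS)) = √(1.82×10²⁹/(4π·162.5)).

d ≈ 9.44×10¹² m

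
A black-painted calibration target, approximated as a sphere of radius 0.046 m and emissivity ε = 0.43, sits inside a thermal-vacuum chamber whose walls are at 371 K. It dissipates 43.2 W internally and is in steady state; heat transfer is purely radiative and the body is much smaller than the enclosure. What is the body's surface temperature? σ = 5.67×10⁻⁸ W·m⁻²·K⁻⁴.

T ≈ 541 K

For a small grey body in a large enclosure, net radiated power = εσA(T⁴ − T_w⁴).
Steady state: P = εσA(T⁴ − T_w⁴) with A = 4πr² = 0.02659 m².
T⁴ = P/(εσA) + T_w⁴ = 43.2/(0.43·5.67×10⁻⁸·0.02659) + (371)⁴
    = 6.664×10¹⁰ + 1.895×10¹⁰ = 8.558×10¹⁰ K⁴.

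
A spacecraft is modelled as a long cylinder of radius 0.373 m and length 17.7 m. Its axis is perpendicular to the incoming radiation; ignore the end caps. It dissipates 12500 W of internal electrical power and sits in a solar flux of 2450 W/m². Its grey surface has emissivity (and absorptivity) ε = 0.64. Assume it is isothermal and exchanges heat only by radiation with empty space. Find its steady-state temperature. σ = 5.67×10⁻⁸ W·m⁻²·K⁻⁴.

T ≈ 385 K

At steady state, absorbed solar power + internal power = radiated power.
Absorbed: α·S·A_cross = 0.64·2450·13.20 = 20700 W (cross-section 2rL).
Total input = 20700 + 12500 = 33200 W.
Radiated: εσ·A_surf·T⁴ with A_surf = 2πrL = 41.48 m².
T⁴ = 33200/(0.64·5.67×10⁻⁸·41.48) = 2.206×10¹⁰ K⁴.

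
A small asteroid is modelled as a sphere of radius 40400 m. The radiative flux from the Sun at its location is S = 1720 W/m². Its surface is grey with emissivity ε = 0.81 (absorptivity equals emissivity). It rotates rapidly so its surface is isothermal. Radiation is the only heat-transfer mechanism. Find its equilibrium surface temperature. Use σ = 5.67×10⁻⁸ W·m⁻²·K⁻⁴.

T ≈ 295 K

At equilibrium, absorbed power = emitted power.
Absorbing cross-section = πr² = 5.128×10⁹ m²; emitting surface = 4πr² = 2.051×10¹⁰ m² (ratio 4).
εS·A_cross = εσ·A_surf·T⁴  ⇒  T⁴ = S/(4σ)   (ε cancels).
T⁴ = 1720/(4·5.67×10⁻⁸) = 7.584×10⁹ K⁴.
T = (7.584×10⁹)^(1/4).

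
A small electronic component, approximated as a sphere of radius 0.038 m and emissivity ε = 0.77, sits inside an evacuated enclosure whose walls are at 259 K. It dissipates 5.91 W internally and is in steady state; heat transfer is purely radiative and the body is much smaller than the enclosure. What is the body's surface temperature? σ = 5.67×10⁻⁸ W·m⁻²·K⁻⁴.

For a small grey body in a large enclosure, net radiated power = εσA(T⁴ − T_w⁴).
Steady state: P = εσA(T⁴ − T_w⁴) with A = 4πr² = 0.01815 m².
T⁴ = P/(εσA) + T_w⁴ = 5.91/(0.77·5.67×10⁻⁸·0.01815) + (259)⁴
    = 7.460×10⁹ + 4.500×10⁹ = 1.196×10¹⁰ K⁴.

T ≈ 331 K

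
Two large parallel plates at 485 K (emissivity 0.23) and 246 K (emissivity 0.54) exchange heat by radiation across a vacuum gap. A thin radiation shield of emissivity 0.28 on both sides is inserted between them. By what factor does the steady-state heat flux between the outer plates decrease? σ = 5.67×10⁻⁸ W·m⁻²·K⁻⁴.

Without shield: q₀ = σΔ(T⁴)/(1/ε₁+1/ε₂−1) with denominator 5.200.
With shield the two gaps are in series; the resistances add: (1/ε₁+1/ε_s−1)+(1/ε_s+1/ε₂−1) = 6.919+4.423 = 11.34.
Heat-flux ratio q₀/q = 11.34/5.200.

factor ≈ 2.18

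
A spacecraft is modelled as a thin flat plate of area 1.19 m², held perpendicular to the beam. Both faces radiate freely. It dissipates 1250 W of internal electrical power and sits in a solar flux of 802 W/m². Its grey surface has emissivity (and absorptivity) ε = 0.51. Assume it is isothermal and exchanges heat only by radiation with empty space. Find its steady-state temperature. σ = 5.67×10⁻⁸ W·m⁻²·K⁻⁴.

At steady state, absorbed solar power + internal power = radiated power.
Absorbed: α·S·A_cross = 0.51·802·1.190 = 486.7 W (cross-section A).
Total input = 486.7 + 1250 = 1737 W.
Radiated: εσ·A_surf·T⁴ with A_surf = 2A = 2.380 m².
T⁴ = 1737/(0.51·5.67×10⁻⁸·2.380) = 2.523×10¹⁰ K⁴.

T ≈ 399 K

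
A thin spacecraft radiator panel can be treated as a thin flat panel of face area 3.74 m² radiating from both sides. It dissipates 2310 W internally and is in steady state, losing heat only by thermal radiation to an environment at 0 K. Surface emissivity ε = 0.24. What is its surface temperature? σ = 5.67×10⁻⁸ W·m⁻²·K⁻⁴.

Steady state: internal power = radiated power, P = εσA T⁴.
Radiating area A = 2·3.74 = 7.480 m².
T⁴ = P/(εσA) = 2310/(0.24·5.67×10⁻⁸·7.480) = 2.269×10¹⁰ K⁴.
T = (2.269×10¹⁰)^(1/4).

T ≈ 388 K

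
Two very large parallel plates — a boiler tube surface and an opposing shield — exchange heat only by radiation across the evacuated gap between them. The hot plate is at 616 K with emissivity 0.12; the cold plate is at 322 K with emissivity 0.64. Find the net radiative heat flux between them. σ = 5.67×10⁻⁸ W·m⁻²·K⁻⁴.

For two infinite grey parallel plates, q = σ(T₁⁴ − T₂⁴)/(1/ε₁ + 1/ε₂ − 1).
T₁⁴ − T₂⁴ = 1.440×10¹¹ − 1.075×10¹⁰ = 1.332×10¹¹ K⁴.
1/ε₁ + 1/ε₂ − 1 = 8.333 + 1.562 − 1 = 8.896.
q = 5.67×10⁻⁸ × 1.332×10¹¹ / 8.896.

q ≈ 849 W/m²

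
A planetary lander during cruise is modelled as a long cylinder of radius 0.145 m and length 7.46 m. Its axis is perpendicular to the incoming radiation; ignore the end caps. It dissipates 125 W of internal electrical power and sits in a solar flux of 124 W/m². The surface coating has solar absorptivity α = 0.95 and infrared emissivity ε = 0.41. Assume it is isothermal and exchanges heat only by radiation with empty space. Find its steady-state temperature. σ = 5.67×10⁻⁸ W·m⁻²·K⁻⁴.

At steady state, absorbed solar power + internal power = radiated power.
Absorbed: α·S·A_cross = 0.95·124·2.163 = 254.8 W (cross-section 2rL).
Total input = 254.8 + 125 = 379.8 W.
Radiated: εσ·A_surf·T⁴ with A_surf = 2πrL = 6.797 m².
T⁴ = 379.8/(0.41·5.67×10⁻⁸·6.797) = 2.404×10⁹ K⁴.

T ≈ 221 K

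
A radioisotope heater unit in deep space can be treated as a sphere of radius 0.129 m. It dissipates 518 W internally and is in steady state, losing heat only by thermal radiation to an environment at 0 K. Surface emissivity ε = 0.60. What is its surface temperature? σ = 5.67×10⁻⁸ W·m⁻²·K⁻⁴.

T ≈ 519 K

Steady state: internal power = radiated power, P = εσA T⁴.
Radiating area A = 4πr² = 0.2091 m².
T⁴ = P/(εσA) = 518/(0.60·5.67×10⁻⁸·0.2091) = 7.281×10¹⁰ K⁴.
T = (7.281×10¹⁰)^(1/4).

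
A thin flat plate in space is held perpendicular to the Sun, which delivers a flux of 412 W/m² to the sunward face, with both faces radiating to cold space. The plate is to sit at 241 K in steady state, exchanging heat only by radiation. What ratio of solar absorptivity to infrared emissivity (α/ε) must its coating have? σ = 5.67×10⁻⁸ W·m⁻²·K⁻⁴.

Balance: αS·A = εσ·2A·T⁴ ⇒ α/ε = 2σT⁴/S.
α/ε = 2·5.67×10⁻⁸·(241)⁴/412 = 2·5.67×10⁻⁸·3.373×10⁹/412.

α/ε ≈ 0.929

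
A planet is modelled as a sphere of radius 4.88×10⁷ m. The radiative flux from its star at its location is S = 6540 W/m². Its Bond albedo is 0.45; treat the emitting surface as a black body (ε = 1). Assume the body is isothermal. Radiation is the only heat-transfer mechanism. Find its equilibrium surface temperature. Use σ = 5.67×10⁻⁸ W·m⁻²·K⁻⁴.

T ≈ 355 K

At equilibrium, absorbed power = emitted power.
Absorbing cross-section = πr² = 7.482×10¹⁵ m²; emitting surface = 4πr² = 2.993×10¹⁶ m² (ratio 4).
(1−a)S·A_cross = εσ·A_surf·T⁴  ⇒  T⁴ = (1−a)S/(4σ).
T⁴ = 0.550·6540/(4·5.67×10⁻⁸) = 1.586×10¹⁰ K⁴.
T = (1.586×10¹⁰)^(1/4).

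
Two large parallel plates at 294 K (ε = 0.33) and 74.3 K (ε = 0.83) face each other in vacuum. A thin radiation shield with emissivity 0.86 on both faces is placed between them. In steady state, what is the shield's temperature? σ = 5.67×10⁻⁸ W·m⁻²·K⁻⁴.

T_s ≈ 218 K

In steady state the net flux on the hot side equals that on the cold side.
σ(T₁⁴−T_s⁴)/D₁ = σ(T_s⁴−T₂⁴)/D₂, with D₁ = 1/ε₁+1/ε_s−1 = 3.193, D₂ = 1/ε_s+1/ε₂−1 = 1.368.
Solve for T_s⁴: T_s⁴ = (D₂·T₁⁴ + D₁·T₂⁴)/(D₁+D₂) = 2.262×10⁹ K⁴.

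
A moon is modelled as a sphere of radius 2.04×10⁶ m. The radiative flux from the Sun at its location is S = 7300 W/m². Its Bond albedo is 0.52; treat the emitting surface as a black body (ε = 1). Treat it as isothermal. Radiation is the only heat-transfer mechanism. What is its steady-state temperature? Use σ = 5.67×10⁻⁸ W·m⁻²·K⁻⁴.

T ≈ 353 K

At equilibrium, absorbed power = emitted power.
Absorbing cross-section = πr² = 1.307×10¹³ m²; emitting surface = 4πr² = 5.230×10¹³ m² (ratio 4).
(1−a)S·A_cross = εσ·A_surf·T⁴  ⇒  T⁴ = (1−a)S/(4σ).
T⁴ = 0.480·7300/(4·5.67×10⁻⁸) = 1.545×10¹⁰ K⁴.
T = (1.545×10¹⁰)^(1/4).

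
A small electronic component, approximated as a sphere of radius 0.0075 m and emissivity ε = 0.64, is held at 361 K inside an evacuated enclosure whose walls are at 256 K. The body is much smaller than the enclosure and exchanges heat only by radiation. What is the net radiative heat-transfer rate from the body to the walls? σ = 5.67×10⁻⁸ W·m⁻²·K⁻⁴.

For a small grey body in a large enclosure: P_net = εσA(T_body⁴ − T_wall⁴).
A = 4πr² = 7.069×10⁻⁴ m²; T_body⁴ − T_wall⁴ = 1.698×10¹⁰ − 4.295×10⁹ = 1.269×10¹⁰ K⁴.
|P_net| = 0.64·5.67×10⁻⁸·7.069×10⁻⁴·1.269×10¹⁰.

P_net ≈ 0.325 W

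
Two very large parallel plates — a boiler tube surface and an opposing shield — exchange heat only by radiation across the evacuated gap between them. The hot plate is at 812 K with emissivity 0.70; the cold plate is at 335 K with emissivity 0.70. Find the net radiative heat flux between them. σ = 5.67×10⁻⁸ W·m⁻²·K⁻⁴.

For two infinite grey parallel plates, q = σ(T₁⁴ − T₂⁴)/(1/ε₁ + 1/ε₂ − 1).
T₁⁴ − T₂⁴ = 4.347×10¹¹ − 1.259×10¹⁰ = 4.221×10¹¹ K⁴.
1/ε₁ + 1/ε₂ − 1 = 1.429 + 1.429 − 1 = 1.857.
q = 5.67×10⁻⁸ × 4.221×10¹¹ / 1.857.

q ≈ 12900 W/m²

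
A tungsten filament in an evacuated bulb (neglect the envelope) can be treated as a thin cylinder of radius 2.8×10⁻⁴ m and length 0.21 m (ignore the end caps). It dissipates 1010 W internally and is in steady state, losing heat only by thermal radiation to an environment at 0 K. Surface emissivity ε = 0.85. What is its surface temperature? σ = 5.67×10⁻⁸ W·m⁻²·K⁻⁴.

T ≈ 2740 K

Steady state: internal power = radiated power, P = εσA T⁴.
Radiating area A = 2πrL = 3.695×10⁻⁴ m².
T⁴ = P/(εσA) = 1010/(0.85·5.67×10⁻⁸·3.695×10⁻⁴) = 5.672×10¹³ K⁴.
T = (5.672×10¹³)^(1/4).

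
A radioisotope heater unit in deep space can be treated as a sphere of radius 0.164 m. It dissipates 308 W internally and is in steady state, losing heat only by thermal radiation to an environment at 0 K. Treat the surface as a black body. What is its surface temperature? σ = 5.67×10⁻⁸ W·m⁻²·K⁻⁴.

T ≈ 356 K

Steady state: internal power = radiated power, P = εσA T⁴.
Radiating area A = 4πr² = 0.3380 m².
T⁴ = P/(εσA) = 308/(1.0·5.67×10⁻⁸·0.3380) = 1.607×10¹⁰ K⁴.
T = (1.607×10¹⁰)^(1/4).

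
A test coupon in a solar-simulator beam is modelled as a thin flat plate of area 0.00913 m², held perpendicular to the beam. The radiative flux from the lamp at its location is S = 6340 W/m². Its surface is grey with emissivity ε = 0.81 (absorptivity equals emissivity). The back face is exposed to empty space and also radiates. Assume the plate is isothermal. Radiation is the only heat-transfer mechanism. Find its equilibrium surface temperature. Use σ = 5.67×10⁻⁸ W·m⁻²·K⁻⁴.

T ≈ 486 K

At equilibrium, absorbed power = emitted power.
Absorbing cross-section = A = 0.009130 m²; emitting surface = 2A = 0.01826 m² (ratio 2).
εS·A_cross = εσ·A_surf·T⁴  ⇒  T⁴ = S/(2σ)   (ε cancels).
T⁴ = 6340/(2·5.67×10⁻⁸) = 5.591×10¹⁰ K⁴.
T = (5.591×10¹⁰)^(1/4).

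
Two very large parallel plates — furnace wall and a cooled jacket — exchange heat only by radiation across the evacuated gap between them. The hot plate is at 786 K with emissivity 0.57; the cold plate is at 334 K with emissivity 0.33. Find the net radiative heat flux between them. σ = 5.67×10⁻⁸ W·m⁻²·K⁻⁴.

q ≈ 5530 W/m²

For two infinite grey parallel plates, q = σ(T₁⁴ − T₂⁴)/(1/ε₁ + 1/ε₂ − 1).
T₁⁴ − T₂⁴ = 3.817×10¹¹ − 1.244×10¹⁰ = 3.692×10¹¹ K⁴.
1/ε₁ + 1/ε₂ − 1 = 1.754 + 3.030 − 1 = 3.785.
q = 5.67×10⁻⁸ × 3.692×10¹¹ / 3.785.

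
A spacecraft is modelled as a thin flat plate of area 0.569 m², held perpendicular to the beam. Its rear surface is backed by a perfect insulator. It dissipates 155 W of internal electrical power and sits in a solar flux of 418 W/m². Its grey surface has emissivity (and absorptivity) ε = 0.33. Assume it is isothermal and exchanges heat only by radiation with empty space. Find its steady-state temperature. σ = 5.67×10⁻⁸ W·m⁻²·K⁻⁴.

At steady state, absorbed solar power + internal power = radiated power.
Absorbed: α·S·A_cross = 0.33·418·0.5690 = 78.49 W (cross-section A).
Total input = 78.49 + 155 = 233.5 W.
Radiated: εσ·A_surf·T⁴ with A_surf = A = 0.5690 m².
T⁴ = 233.5/(0.33·5.67×10⁻⁸·0.5690) = 2.193×10¹⁰ K⁴.

T ≈ 385 K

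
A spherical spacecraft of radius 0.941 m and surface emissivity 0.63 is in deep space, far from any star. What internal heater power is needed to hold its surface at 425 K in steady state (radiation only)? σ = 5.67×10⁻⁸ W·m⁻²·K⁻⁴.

P ≈ 13000 W

P = εσ·4πr²·T⁴.
4πr² = 11.13 m²; T⁴ = 3.263×10¹⁰ K⁴.
P = 0.63·5.67×10⁻⁸·11.13·3.263×10¹⁰.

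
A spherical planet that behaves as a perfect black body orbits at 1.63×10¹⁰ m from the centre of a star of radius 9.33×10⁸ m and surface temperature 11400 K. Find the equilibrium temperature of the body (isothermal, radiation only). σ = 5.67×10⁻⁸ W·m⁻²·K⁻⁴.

T ≈ 1930 K

The star's surface emits σT_*⁴; at distance d the flux is S = σT_*⁴(R_*/d)².
S = 5.67×10⁻⁸·(11400)⁴·(9.33×10⁸/1.63×10¹⁰)² = 3.138×10⁶ W/m².
For an isothermal sphere T⁴ = (1−a)S/(4σ) = 1.383×10¹³ K⁴.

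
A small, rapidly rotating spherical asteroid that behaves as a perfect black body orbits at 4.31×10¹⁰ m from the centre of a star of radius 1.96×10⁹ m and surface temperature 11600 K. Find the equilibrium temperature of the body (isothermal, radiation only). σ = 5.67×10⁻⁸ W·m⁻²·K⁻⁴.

T ≈ 1750 K

The star's surface emits σT_*⁴; at distance d the flux is S = σT_*⁴(R_*/d)².
S = 5.67×10⁻⁸·(11600)⁴·(1.96×10⁹/4.31×10¹⁰)² = 2.123×10⁶ W/m².
For an isothermal sphere T⁴ = (1−a)S/(4σ) = 9.361×10¹² K⁴.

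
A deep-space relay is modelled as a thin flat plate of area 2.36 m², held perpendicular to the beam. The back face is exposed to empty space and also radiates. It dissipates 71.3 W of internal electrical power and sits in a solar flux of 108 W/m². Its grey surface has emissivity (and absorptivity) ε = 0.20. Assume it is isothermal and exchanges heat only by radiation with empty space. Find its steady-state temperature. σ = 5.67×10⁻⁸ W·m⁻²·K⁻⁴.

T ≈ 219 K

At steady state, absorbed solar power + internal power = radiated power.
Absorbed: α·S·A_cross = 0.20·108·2.360 = 50.98 W (cross-section A).
Total input = 50.98 + 71.3 = 122.3 W.
Radiated: εσ·A_surf·T⁴ with A_surf = 2A = 4.720 m².
T⁴ = 122.3/(0.20·5.67×10⁻⁸·4.720) = 2.284×10⁹ K⁴.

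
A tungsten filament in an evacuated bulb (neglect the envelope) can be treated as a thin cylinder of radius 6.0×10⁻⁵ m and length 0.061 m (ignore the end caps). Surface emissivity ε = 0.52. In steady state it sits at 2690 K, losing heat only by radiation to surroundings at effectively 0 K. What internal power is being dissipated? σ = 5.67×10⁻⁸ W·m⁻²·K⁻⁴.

P ≈ 35.5 W

Steady state: P = εσA T⁴.
A = 2πrL = 2.300×10⁻⁵ m²; T⁴ = (2690)⁴ = 5.236×10¹³ K⁴.
P = 0.52 × 5.67×10⁻⁸ × 2.300×10⁻⁵ × 5.236×10¹³.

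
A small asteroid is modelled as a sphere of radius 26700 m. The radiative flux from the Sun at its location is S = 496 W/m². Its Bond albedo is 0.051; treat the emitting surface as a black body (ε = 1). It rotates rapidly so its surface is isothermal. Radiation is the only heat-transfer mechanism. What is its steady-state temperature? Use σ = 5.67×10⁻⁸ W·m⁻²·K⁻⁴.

T ≈ 213 K

At equilibrium, absorbed power = emitted power.
Absorbing cross-section = πr² = 2.240×10⁹ m²; emitting surface = 4πr² = 8.958×10⁹ m² (ratio 4).
(1−a)S·A_cross = εσ·A_surf·T⁴  ⇒  T⁴ = (1−a)S/(4σ).
T⁴ = 0.949·496/(4·5.67×10⁻⁸) = 2.075×10⁹ K⁴.
T = (2.075×10⁹)^(1/4).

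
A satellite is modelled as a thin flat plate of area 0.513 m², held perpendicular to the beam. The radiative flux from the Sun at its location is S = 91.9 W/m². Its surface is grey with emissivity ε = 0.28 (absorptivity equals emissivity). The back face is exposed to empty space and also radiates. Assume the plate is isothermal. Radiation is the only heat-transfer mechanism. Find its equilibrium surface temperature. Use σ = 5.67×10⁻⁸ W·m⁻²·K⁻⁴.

T ≈ 169 K

At equilibrium, absorbed power = emitted power.
Absorbing cross-section = A = 0.5130 m²; emitting surface = 2A = 1.026 m² (ratio 2).
εS·A_cross = εσ·A_surf·T⁴  ⇒  T⁴ = S/(2σ)   (ε cancels).
T⁴ = 91.9/(2·5.67×10⁻⁸) = 8.104×10⁸ K⁴.
T = (8.104×10⁸)^(1/4).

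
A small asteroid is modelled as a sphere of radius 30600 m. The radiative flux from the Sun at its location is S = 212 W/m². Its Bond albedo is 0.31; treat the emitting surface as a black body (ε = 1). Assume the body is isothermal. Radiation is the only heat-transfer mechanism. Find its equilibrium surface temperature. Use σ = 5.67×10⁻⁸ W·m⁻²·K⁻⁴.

At equilibrium, absorbed power = emitted power.
Absorbing cross-section = πr² = 2.942×10⁹ m²; emitting surface = 4πr² = 1.177×10¹⁰ m² (ratio 4).
(1−a)S·A_cross = εσ·A_surf·T⁴  ⇒  T⁴ = (1−a)S/(4σ).
T⁴ = 0.690·212/(4·5.67×10⁻⁸) = 6.450×10⁸ K⁴.
T = (6.450×10⁸)^(1/4).

T ≈ 159 K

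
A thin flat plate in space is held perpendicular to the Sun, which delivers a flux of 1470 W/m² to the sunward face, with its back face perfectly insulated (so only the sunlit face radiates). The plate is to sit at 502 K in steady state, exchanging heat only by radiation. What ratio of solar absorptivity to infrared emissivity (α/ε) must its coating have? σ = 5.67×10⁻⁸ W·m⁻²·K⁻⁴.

α/ε ≈ 2.45

Balance: αS·A = εσ·1A·T⁴ ⇒ α/ε = σT⁴/S.
α/ε = 5.67×10⁻⁸·(502)⁴/1470 = 5.67×10⁻⁸·6.351×10¹⁰/1470.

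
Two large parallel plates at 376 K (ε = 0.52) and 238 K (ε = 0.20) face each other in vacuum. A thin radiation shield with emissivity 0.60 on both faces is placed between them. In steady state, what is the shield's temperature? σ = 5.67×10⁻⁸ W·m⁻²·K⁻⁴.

T_s ≈ 348 K

In steady state the net flux on the hot side equals that on the cold side.
σ(T₁⁴−T_s⁴)/D₁ = σ(T_s⁴−T₂⁴)/D₂, with D₁ = 1/ε₁+1/ε_s−1 = 2.590, D₂ = 1/ε_s+1/ε₂−1 = 5.667.
Solve for T_s⁴: T_s⁴ = (D₂·T₁⁴ + D₁·T₂⁴)/(D₁+D₂) = 1.472×10¹⁰ K⁴.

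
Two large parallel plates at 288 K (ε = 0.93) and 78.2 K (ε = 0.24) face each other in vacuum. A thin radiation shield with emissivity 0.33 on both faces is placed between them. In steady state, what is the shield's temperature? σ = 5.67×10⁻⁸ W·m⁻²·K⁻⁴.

T_s ≈ 260 K

In steady state the net flux on the hot side equals that on the cold side.
σ(T₁⁴−T_s⁴)/D₁ = σ(T_s⁴−T₂⁴)/D₂, with D₁ = 1/ε₁+1/ε_s−1 = 3.106, D₂ = 1/ε_s+1/ε₂−1 = 6.197.
Solve for T_s⁴: T_s⁴ = (D₂·T₁⁴ + D₁·T₂⁴)/(D₁+D₂) = 4.595×10⁹ K⁴.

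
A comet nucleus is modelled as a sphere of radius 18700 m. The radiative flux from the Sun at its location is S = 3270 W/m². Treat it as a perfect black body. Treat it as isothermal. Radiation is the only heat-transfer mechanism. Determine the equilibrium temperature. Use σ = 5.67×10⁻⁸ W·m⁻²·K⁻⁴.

At equilibrium, absorbed power = emitted power.
Absorbing cross-section = πr² = 1.099×10⁹ m²; emitting surface = 4πr² = 4.394×10⁹ m² (ratio 4).
S·A_cross = εσ·A_surf·T⁴  ⇒  T⁴ = S/(4σ).
T⁴ = 1.00·3270/(4·5.67×10⁻⁸) = 1.442×10¹⁰ K⁴.
T = (1.442×10¹⁰)^(1/4).

T ≈ 347 K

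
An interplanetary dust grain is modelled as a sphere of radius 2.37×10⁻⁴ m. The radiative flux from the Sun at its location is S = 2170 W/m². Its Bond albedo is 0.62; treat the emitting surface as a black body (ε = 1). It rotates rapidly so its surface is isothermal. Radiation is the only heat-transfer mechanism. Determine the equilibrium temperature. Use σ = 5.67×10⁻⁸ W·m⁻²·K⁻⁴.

At equilibrium, absorbed power = emitted power.
Absorbing cross-section = πr² = 1.765×10⁻⁷ m²; emitting surface = 4πr² = 7.058×10⁻⁷ m² (ratio 4).
(1−a)S·A_cross = εσ·A_surf·T⁴  ⇒  T⁴ = (1−a)S/(4σ).
T⁴ = 0.380·2170/(4·5.67×10⁻⁸) = 3.636×10⁹ K⁴.
T = (3.636×10⁹)^(1/4).

T ≈ 246 K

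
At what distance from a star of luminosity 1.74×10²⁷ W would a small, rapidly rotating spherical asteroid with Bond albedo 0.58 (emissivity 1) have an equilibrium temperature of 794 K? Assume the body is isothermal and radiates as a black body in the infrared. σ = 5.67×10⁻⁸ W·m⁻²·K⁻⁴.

For an isothermal black-emitting sphere, (1−a)S·πr² = σ·4πr²·T⁴ ⇒ S = 4σT⁴/(1−a).
S = 4·5.67×10⁻⁸·(794)⁴/0.420 = 2.146×10⁵ W/m².
Flux falls as S = L/(4πd²), so d = √(L/(4πS)) = √(1.74×10²⁷/(4π·2.146×10⁵)).

d ≈ 2.54×10¹⁰ m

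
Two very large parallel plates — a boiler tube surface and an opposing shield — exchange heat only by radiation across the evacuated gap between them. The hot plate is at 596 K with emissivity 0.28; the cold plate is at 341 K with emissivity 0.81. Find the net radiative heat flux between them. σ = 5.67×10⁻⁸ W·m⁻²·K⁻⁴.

For two infinite grey parallel plates, q = σ(T₁⁴ − T₂⁴)/(1/ε₁ + 1/ε₂ − 1).
T₁⁴ − T₂⁴ = 1.262×10¹¹ − 1.352×10¹⁰ = 1.127×10¹¹ K⁴.
1/ε₁ + 1/ε₂ − 1 = 3.571 + 1.235 − 1 = 3.806.
q = 5.67×10⁻⁸ × 1.127×10¹¹ / 3.806.

q ≈ 1680 W/m²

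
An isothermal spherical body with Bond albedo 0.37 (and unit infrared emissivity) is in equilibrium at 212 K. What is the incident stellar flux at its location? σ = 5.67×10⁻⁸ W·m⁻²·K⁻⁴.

(1−a)S·πr² = σ·4πr²·T⁴ ⇒ S = 4σT⁴/(1−a).
S = 4·5.67×10⁻⁸·2.020×10⁹/0.630.

S ≈ 727 W/m²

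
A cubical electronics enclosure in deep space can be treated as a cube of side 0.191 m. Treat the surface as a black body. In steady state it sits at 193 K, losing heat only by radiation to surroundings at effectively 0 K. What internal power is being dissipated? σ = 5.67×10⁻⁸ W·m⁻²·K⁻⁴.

P ≈ 17.2 W

Steady state: P = εσA T⁴.
A = 6L² = 0.2189 m²; T⁴ = (193)⁴ = 1.387×10⁹ K⁴.
P = 1.0 × 5.67×10⁻⁸ × 0.2189 × 1.387×10⁹.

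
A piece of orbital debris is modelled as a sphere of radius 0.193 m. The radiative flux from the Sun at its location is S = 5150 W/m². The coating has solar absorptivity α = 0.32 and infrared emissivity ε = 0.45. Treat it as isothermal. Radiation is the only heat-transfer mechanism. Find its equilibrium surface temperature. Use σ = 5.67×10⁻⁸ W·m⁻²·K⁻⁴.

At equilibrium, absorbed power = emitted power.
Absorbing cross-section = πr² = 0.1170 m²; emitting surface = 4πr² = 0.4681 m² (ratio 4).
αS·A_cross = εσ·A_surf·T⁴  ⇒  T⁴ = αS/(ε·4σ).
T⁴ = 0.320·5150/(0.45·4·5.67×10⁻⁸) = 1.615×10¹⁰ K⁴.
T = (1.615×10¹⁰)^(1/4).

T ≈ 356 K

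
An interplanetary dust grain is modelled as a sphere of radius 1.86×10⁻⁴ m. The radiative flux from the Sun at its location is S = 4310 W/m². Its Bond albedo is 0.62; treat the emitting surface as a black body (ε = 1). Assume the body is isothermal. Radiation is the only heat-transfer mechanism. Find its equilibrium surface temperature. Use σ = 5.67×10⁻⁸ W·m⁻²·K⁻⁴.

T ≈ 292 K

At equilibrium, absorbed power = emitted power.
Absorbing cross-section = πr² = 1.087×10⁻⁷ m²; emitting surface = 4πr² = 4.347×10⁻⁷ m² (ratio 4).
(1−a)S·A_cross = εσ·A_surf·T⁴  ⇒  T⁴ = (1−a)S/(4σ).
T⁴ = 0.380·4310/(4·5.67×10⁻⁸) = 7.221×10⁹ K⁴.
T = (7.221×10⁹)^(1/4).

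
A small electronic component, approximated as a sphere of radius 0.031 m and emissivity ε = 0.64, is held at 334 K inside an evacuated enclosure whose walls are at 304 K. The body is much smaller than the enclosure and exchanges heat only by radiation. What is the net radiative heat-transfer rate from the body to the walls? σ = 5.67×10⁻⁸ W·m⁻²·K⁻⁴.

P_net ≈ 1.71 W

For a small grey body in a large enclosure: P_net = εσA(T_body⁴ − T_wall⁴).
A = 4πr² = 0.01208 m²; T_body⁴ − T_wall⁴ = 1.244×10¹⁰ − 8.541×10⁹ = 3.904×10⁹ K⁴.
|P_net| = 0.64·5.67×10⁻⁸·0.01208·3.904×10⁹.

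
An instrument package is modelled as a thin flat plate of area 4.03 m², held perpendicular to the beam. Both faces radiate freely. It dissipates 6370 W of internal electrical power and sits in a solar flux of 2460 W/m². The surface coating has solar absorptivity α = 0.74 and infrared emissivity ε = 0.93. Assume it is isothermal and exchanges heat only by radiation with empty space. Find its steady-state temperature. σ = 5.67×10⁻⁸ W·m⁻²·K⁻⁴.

At steady state, absorbed solar power + internal power = radiated power.
Absorbed: α·S·A_cross = 0.74·2460·4.030 = 7336 W (cross-section A).
Total input = 7336 + 6370 = 13710 W.
Radiated: εσ·A_surf·T⁴ with A_surf = 2A = 8.060 m².
T⁴ = 13710/(0.93·5.67×10⁻⁸·8.060) = 3.225×10¹⁰ K⁴.

T ≈ 424 K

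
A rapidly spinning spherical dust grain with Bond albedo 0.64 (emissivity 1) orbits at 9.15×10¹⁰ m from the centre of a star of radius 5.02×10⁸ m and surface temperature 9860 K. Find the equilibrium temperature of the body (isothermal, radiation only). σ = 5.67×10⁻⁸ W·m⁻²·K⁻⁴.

The star's surface emits σT_*⁴; at distance d the flux is S = σT_*⁴(R_*/d)².
S = 5.67×10⁻⁸·(9860)⁴·(5.02×10⁸/9.15×10¹⁰)² = 16130 W/m².
For an isothermal sphere T⁴ = (1−a)S/(4σ) = 2.560×10¹⁰ K⁴.

T ≈ 400 K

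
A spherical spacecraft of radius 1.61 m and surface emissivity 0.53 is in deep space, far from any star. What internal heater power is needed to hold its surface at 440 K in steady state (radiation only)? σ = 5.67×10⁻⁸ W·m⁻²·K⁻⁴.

P ≈ 36700 W

P = εσ·4πr²·T⁴.
4πr² = 32.57 m²; T⁴ = 3.748×10¹⁰ K⁴.
P = 0.53·5.67×10⁻⁸·32.57·3.748×10¹⁰.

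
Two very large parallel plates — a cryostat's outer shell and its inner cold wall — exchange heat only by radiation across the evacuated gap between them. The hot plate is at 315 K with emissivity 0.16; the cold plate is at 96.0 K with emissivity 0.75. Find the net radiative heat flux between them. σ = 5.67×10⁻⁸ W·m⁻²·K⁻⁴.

For two infinite grey parallel plates, q = σ(T₁⁴ − T₂⁴)/(1/ε₁ + 1/ε₂ − 1).
T₁⁴ − T₂⁴ = 9.846×10⁹ − 8.493×10⁷ = 9.761×10⁹ K⁴.
1/ε₁ + 1/ε₂ − 1 = 6.250 + 1.333 − 1 = 6.583.
q = 5.67×10⁻⁸ × 9.761×10⁹ / 6.583.

q ≈ 84.1 W/m²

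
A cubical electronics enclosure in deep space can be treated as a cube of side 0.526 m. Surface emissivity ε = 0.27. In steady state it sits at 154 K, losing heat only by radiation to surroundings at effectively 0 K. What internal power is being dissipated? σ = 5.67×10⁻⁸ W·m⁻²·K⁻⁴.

Steady state: P = εσA T⁴.
A = 6L² = 1.660 m²; T⁴ = (154)⁴ = 5.624×10⁸ K⁴.
P = 0.27 × 5.67×10⁻⁸ × 1.660 × 5.624×10⁸.

P ≈ 14.3 W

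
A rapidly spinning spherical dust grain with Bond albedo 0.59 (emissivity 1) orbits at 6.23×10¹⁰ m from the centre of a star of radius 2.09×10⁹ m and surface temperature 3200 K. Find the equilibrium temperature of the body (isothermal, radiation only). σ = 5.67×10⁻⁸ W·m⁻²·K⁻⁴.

T ≈ 332 K

The star's surface emits σT_*⁴; at distance d the flux is S = σT_*⁴(R_*/d)².
S = 5.67×10⁻⁸·(3200)⁴·(2.09×10⁹/6.23×10¹⁰)² = 6691 W/m².
For an isothermal sphere T⁴ = (1−a)S/(4σ) = 1.210×10¹⁰ K⁴.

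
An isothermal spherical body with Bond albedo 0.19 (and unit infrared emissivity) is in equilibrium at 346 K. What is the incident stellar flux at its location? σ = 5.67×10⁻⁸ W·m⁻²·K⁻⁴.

S ≈ 4010 W/m²

(1−a)S·πr² = σ·4πr²·T⁴ ⇒ S = 4σT⁴/(1−a).
S = 4·5.67×10⁻⁸·1.433×10¹⁰/0.810.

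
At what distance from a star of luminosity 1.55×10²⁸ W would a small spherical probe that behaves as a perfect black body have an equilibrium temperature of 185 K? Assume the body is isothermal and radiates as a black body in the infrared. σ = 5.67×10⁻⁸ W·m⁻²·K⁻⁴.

For an isothermal black-emitting sphere, (1−a)S·πr² = σ·4πr²·T⁴ ⇒ S = 4σT⁴/(1−a).
S = 4·5.67×10⁻⁸·(185)⁴/1.00 = 265.7 W/m².
Flux falls as S = L/(4πd²), so d = √(L/(4πS)) = √(1.55×10²⁸/(4π·265.7)).

d ≈ 2.15×10¹² m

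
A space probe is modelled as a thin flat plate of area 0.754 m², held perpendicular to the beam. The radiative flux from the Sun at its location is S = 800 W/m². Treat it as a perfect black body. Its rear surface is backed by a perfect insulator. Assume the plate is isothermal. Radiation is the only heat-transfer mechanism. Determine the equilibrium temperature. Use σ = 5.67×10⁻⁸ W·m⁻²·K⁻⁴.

T ≈ 345 K

At equilibrium, absorbed power = emitted power.
Absorbing cross-section = A = 0.7540 m²; emitting surface = A = 0.7540 m² (ratio 1).
S·A_cross = εσ·A_surf·T⁴  ⇒  T⁴ = S/(1σ).
T⁴ = 1.00·800/(1·5.67×10⁻⁸) = 1.411×10¹⁰ K⁴.
T = (1.411×10¹⁰)^(1/4).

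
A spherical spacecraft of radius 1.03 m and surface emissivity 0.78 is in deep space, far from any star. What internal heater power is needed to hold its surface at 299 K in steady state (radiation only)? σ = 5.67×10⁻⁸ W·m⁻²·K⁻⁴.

P ≈ 4710 W

P = εσ·4πr²·T⁴.
4πr² = 13.33 m²; T⁴ = 7.993×10⁹ K⁴.
P = 0.78·5.67×10⁻⁸·13.33·7.993×10⁹.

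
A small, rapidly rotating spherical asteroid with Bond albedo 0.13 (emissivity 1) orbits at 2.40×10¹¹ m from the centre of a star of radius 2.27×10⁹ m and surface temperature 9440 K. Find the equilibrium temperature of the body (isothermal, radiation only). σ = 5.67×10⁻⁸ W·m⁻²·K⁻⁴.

The star's surface emits σT_*⁴; at distance d the flux is S = σT_*⁴(R_*/d)².
S = 5.67×10⁻⁸·(9440)⁴·(2.27×10⁹/2.40×10¹¹)² = 40280 W/m².
For an isothermal sphere T⁴ = (1−a)S/(4σ) = 1.545×10¹¹ K⁴.

T ≈ 627 K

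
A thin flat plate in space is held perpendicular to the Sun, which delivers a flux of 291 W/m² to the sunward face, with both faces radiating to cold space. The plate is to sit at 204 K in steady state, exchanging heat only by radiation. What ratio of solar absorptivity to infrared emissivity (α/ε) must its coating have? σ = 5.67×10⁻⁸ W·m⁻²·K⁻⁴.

α/ε ≈ 0.675

Balance: αS·A = εσ·2A·T⁴ ⇒ α/ε = 2σT⁴/S.
α/ε = 2·5.67×10⁻⁸·(204)⁴/291 = 2·5.67×10⁻⁸·1.732×10⁹/291.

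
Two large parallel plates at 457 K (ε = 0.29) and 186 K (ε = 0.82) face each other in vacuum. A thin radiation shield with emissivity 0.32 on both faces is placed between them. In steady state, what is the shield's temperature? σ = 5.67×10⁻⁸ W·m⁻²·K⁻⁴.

T_s ≈ 362 K

In steady state the net flux on the hot side equals that on the cold side.
σ(T₁⁴−T_s⁴)/D₁ = σ(T_s⁴−T₂⁴)/D₂, with D₁ = 1/ε₁+1/ε_s−1 = 5.573, D₂ = 1/ε_s+1/ε₂−1 = 3.345.
Solve for T_s⁴: T_s⁴ = (D₂·T₁⁴ + D₁·T₂⁴)/(D₁+D₂) = 1.711×10¹⁰ K⁴.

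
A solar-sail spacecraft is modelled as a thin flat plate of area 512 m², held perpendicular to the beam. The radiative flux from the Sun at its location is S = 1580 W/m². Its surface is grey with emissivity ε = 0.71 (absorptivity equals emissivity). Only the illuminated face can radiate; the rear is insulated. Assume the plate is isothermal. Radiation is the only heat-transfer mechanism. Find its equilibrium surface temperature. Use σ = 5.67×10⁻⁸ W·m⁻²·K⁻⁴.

At equilibrium, absorbed power = emitted power.
Absorbing cross-section = A = 512.0 m²; emitting surface = A = 512.0 m² (ratio 1).
εS·A_cross = εσ·A_surf·T⁴  ⇒  T⁴ = S/(1σ)   (ε cancels).
T⁴ = 1580/(1·5.67×10⁻⁸) = 2.787×10¹⁰ K⁴.
T = (2.787×10¹⁰)^(1/4).

T ≈ 409 K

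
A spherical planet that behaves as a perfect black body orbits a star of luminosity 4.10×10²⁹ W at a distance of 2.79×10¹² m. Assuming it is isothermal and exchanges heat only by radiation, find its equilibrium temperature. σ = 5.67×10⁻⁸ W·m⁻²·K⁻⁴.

T ≈ 369 K

First find the stellar flux at distance d: S = L/(4πd²) = 4.10×10²⁹/(4π·(2.79×10¹²)²) = 4191 W/m².
For an isothermal sphere, absorbed (1−a)S·πr² = emitted σ·4πr²·T⁴, so T⁴ = (1−a)S/(4σ).
T⁴ = 1.00·4191/(4·5.67×10⁻⁸) = 1.848×10¹⁰ K⁴.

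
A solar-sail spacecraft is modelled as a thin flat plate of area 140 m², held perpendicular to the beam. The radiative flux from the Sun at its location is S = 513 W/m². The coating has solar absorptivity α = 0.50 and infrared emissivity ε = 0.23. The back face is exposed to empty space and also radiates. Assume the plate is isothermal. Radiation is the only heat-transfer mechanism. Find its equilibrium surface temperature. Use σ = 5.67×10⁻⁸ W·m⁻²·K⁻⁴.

T ≈ 315 K

At equilibrium, absorbed power = emitted power.
Absorbing cross-section = A = 140.0 m²; emitting surface = 2A = 280.0 m² (ratio 2).
αS·A_cross = εσ·A_surf·T⁴  ⇒  T⁴ = αS/(ε·2σ).
T⁴ = 0.500·513/(0.23·2·5.67×10⁻⁸) = 9.834×10⁹ K⁴.
T = (9.834×10⁹)^(1/4).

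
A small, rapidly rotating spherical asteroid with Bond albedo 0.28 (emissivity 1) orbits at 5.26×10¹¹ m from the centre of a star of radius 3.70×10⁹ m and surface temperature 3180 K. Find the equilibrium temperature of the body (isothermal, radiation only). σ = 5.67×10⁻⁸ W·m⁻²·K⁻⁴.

T ≈ 174 K

The star's surface emits σT_*⁴; at distance d the flux is S = σT_*⁴(R_*/d)².
S = 5.67×10⁻⁸·(3180)⁴·(3.70×10⁹/5.26×10¹¹)² = 286.9 W/m².
For an isothermal sphere T⁴ = (1−a)S/(4σ) = 9.108×10⁸ K⁴.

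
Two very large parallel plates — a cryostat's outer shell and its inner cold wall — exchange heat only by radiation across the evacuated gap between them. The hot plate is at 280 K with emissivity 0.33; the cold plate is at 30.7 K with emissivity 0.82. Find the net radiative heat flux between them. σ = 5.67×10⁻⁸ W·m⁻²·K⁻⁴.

For two infinite grey parallel plates, q = σ(T₁⁴ − T₂⁴)/(1/ε₁ + 1/ε₂ − 1).
T₁⁴ − T₂⁴ = 6.147×10⁹ − 8.883×10⁵ = 6.146×10⁹ K⁴.
1/ε₁ + 1/ε₂ − 1 = 3.030 + 1.220 − 1 = 3.250.
q = 5.67×10⁻⁸ × 6.146×10⁹ / 3.250.

q ≈ 107 W/m²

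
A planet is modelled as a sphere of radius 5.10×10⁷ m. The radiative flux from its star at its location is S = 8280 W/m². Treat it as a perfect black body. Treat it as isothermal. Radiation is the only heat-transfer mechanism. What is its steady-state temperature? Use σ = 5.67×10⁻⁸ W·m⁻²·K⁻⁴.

At equilibrium, absorbed power = emitted power.
Absorbing cross-section = πr² = 8.171×10¹⁵ m²; emitting surface = 4πr² = 3.269×10¹⁶ m² (ratio 4).
S·A_cross = εσ·A_surf·T⁴  ⇒  T⁴ = S/(4σ).
T⁴ = 1.00·8280/(4·5.67×10⁻⁸) = 3.651×10¹⁰ K⁴.
T = (3.651×10¹⁰)^(1/4).

T ≈ 437 K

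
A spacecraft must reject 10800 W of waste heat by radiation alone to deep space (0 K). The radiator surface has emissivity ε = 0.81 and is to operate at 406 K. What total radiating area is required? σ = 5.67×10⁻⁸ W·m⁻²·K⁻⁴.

P = εσA T⁴ ⇒ A = P/(εσT⁴).
T⁴ = 2.717×10¹⁰ K⁴.
A = 10800/(0.81 × 5.67×10⁻⁸ × 2.717×10¹⁰).

A ≈ 8.65 m²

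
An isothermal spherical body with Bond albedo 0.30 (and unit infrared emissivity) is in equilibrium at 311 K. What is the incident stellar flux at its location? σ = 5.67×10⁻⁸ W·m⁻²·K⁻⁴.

(1−a)S·πr² = σ·4πr²·T⁴ ⇒ S = 4σT⁴/(1−a).
S = 4·5.67×10⁻⁸·9.355×10⁹/0.700.

S ≈ 3030 W/m²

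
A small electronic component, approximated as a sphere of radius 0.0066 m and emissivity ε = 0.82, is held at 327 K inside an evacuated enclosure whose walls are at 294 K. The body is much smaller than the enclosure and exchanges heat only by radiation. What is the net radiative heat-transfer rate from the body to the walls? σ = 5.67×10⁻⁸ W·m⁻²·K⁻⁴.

For a small grey body in a large enclosure: P_net = εσA(T_body⁴ − T_wall⁴).
A = 4πr² = 5.474×10⁻⁴ m²; T_body⁴ − T_wall⁴ = 1.143×10¹⁰ − 7.471×10⁹ = 3.963×10⁹ K⁴.
|P_net| = 0.82·5.67×10⁻⁸·5.474×10⁻⁴·3.963×10⁹.

P_net ≈ 0.101 W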